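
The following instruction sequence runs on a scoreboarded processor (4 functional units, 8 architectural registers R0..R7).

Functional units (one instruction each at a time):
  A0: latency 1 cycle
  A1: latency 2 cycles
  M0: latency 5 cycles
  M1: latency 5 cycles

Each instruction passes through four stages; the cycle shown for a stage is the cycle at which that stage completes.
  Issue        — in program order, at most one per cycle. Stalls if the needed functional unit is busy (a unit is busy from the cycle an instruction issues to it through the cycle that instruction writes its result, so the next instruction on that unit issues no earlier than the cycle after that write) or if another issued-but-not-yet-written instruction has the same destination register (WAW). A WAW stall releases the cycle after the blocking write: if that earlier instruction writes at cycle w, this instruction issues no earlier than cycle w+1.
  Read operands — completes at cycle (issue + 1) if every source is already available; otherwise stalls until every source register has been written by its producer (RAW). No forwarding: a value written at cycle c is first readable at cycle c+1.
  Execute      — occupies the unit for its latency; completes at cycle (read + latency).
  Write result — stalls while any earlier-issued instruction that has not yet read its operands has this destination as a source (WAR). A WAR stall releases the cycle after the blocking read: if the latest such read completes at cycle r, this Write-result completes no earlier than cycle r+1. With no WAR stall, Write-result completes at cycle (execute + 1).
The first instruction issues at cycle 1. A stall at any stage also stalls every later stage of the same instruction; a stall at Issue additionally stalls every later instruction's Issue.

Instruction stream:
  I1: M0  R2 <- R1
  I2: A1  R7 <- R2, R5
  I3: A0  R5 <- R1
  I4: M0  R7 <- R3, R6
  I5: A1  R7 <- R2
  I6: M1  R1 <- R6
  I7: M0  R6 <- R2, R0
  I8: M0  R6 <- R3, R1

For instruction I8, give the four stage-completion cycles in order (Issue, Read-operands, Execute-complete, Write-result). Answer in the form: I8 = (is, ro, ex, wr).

I8 = (31, 32, 37, 38)

[I1] 1/2/7/8
[I2] 2/9/11/12  (RAW R2: wait I1 write@8)
[I3] 3/4/5/10  (WAR R5: wait I2 read@9)
[I4] 13/14/19/20  (WAW R7: wait I2 write@12)
[I5] 21/22/24/25  (WAW R7: wait I4 write@20)
[I6] 22/23/28/29
[I7] 23/24/29/30
[I8] 31/32/37/38  (struct: M0 busy until I7 writes@30)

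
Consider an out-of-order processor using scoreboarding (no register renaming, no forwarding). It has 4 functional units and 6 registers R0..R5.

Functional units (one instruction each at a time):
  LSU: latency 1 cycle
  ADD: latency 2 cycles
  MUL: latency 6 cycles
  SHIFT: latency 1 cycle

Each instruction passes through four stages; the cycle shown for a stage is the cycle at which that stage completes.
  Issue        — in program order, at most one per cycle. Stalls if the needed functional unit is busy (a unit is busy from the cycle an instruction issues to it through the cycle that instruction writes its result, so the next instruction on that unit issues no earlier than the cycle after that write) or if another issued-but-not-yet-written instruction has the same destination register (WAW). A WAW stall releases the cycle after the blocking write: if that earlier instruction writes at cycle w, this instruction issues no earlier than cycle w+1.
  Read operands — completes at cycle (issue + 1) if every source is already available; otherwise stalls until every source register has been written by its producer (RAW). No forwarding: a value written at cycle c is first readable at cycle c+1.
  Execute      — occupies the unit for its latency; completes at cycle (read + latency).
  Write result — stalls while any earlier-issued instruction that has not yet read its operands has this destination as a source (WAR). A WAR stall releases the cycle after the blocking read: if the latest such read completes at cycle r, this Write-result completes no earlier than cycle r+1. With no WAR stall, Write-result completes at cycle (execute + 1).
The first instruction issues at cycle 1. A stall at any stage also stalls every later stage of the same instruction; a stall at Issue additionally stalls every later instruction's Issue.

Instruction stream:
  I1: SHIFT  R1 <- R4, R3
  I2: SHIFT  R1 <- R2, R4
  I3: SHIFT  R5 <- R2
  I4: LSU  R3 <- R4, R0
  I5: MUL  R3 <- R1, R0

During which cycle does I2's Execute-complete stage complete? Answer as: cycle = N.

cycle = 7

[I1] 1/2/3/4
[I2] 5/6/7/8  (struct: SHIFT busy until I1 writes@4)
[I3] 9/10/11/12  (struct: SHIFT busy until I2 writes@8)
[I4] 10/11/12/13
[I5] 14/15/21/22  (WAW R3: wait I4 write@13)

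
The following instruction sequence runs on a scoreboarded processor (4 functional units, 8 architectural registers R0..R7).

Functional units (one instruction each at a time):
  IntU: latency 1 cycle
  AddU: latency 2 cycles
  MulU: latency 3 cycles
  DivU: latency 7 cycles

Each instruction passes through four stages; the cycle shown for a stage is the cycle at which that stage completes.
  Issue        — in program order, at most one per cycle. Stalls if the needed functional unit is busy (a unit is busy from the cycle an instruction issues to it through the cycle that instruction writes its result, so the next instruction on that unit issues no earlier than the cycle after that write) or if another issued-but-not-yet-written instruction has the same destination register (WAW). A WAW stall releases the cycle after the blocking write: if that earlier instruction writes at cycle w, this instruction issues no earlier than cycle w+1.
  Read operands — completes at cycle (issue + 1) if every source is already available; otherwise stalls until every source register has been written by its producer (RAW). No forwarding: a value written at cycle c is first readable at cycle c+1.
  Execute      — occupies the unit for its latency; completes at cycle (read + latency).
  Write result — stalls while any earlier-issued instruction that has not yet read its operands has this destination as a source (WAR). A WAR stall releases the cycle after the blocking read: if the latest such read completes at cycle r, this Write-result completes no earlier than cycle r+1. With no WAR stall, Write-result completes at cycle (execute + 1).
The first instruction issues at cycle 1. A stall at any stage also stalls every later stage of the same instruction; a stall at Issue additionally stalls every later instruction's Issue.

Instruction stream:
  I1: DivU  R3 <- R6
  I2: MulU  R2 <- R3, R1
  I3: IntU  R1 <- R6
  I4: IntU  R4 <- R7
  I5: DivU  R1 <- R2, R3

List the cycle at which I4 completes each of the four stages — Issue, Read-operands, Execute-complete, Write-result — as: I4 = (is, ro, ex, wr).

I4 = (13, 14, 15, 16)

c1: I1 dispatched to DivU
c2: I1 operands ready; I2 dispatched to MulU
c3: I3 dispatched to IntU
c4: I3 operands ready
c5: I3 complete
c9: I1 complete
c10: R3←I1
c11: I2 operands ready
c12: R1←I3
c13: I4 dispatched to IntU
c14: I2 complete; I4 operands ready; I5 dispatched to DivU
c15: R2←I2; I4 complete
c16: R4←I4; I5 operands ready
c23: I5 complete
c24: R1←I5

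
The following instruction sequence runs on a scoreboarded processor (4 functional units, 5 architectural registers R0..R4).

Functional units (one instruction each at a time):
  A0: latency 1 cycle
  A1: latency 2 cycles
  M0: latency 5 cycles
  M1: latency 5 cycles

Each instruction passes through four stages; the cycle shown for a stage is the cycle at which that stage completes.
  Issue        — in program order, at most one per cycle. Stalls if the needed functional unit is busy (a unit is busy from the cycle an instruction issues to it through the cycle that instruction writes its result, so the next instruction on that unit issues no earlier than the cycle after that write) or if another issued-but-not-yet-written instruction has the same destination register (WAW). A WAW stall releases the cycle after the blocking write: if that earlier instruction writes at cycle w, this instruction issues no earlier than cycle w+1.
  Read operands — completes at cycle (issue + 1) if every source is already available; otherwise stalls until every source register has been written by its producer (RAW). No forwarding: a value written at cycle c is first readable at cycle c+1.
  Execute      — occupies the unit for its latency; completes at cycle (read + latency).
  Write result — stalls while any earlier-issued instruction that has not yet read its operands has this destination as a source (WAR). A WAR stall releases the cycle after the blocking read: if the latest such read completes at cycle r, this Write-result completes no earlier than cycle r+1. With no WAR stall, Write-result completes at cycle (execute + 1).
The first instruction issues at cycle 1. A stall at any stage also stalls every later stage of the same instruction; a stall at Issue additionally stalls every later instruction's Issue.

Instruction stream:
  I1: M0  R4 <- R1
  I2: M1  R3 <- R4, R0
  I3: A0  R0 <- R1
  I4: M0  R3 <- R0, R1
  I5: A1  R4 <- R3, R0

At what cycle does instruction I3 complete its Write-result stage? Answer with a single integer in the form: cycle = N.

I1: IS=1 RO=2 EX=7 WR=8
I2: IS=2 RO=9 EX=14 WR=15  [RAW R4: wait I1 write@8]
I3: IS=3 RO=4 EX=5 WR=10  [WAR R0: wait I2 read@9]
I4: IS=16 RO=17 EX=22 WR=23  [WAW R3: wait I2 write@15]
I5: IS=17 RO=24 EX=26 WR=27  [RAW R3: wait I4 write@23]

cycle = 10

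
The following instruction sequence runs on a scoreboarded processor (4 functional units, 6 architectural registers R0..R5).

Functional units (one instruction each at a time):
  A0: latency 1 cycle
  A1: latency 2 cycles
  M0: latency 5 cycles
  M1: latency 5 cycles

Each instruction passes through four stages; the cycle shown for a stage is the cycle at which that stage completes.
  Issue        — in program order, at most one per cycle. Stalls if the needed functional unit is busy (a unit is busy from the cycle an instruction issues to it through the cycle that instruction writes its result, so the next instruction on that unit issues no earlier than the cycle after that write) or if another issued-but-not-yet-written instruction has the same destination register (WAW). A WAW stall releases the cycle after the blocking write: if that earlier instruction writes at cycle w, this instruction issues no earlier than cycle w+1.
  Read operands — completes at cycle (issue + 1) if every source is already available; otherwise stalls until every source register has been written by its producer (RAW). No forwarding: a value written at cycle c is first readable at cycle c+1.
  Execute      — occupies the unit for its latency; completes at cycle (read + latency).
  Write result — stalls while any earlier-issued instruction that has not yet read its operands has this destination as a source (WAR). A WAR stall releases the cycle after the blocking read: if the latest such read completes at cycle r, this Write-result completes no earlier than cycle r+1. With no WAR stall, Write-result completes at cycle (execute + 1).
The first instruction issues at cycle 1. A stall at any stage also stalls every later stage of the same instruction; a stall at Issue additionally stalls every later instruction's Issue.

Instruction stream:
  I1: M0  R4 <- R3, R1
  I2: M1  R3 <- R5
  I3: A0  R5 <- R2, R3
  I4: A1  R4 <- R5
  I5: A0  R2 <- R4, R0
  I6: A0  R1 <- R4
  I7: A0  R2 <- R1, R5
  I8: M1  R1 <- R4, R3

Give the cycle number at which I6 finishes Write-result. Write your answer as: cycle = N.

t=1  I1 dispatched to M0
t=2  I1 operands ready; I2 dispatched to M1
t=3  I2 operands ready; I3 dispatched to A0
t=7  I1 complete
t=8  R4←I1; I2 complete
t=9  R3←I2; I4 dispatched to A1
t=10  I3 operands ready
t=11  I3 complete
t=12  R5←I3
t=13  I4 operands ready; I5 dispatched to A0
t=15  I4 complete
t=16  R4←I4
t=17  I5 operands ready
t=18  I5 complete
t=19  R2←I5
t=20  I6 dispatched to A0
t=21  I6 operands ready
t=22  I6 complete
t=23  R1←I6
t=24  I7 dispatched to A0
t=25  I7 operands ready; I8 dispatched to M1
t=26  I7 complete; I8 operands ready
t=27  R2←I7
t=31  I8 complete
t=32  R1←I8

cycle = 23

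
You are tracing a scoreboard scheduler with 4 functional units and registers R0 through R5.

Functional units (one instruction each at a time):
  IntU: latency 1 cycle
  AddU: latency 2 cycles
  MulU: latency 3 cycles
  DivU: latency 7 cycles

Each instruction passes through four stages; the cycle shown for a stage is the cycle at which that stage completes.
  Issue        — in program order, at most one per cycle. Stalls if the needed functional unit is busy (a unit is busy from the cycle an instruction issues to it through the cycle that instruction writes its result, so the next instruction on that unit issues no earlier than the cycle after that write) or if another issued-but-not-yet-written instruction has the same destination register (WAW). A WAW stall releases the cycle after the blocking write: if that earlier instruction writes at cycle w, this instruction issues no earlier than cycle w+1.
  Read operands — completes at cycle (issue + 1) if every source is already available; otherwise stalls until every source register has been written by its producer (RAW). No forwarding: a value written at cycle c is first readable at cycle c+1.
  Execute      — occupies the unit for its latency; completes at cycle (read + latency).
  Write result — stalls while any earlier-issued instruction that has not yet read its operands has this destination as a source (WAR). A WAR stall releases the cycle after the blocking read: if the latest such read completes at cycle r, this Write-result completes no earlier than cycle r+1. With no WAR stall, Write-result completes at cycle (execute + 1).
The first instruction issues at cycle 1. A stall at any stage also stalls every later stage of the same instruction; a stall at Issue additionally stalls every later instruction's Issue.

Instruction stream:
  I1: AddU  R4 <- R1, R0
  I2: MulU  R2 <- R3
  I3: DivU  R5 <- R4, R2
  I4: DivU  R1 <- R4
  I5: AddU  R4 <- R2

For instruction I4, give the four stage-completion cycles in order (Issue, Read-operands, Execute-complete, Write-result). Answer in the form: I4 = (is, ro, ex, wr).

I4 = (17, 18, 25, 26)

1) issue 1, read 2, done 4, write 5
2) issue 2, read 3, done 6, write 7
3) issue 3, read 8, done 15, write 16  <RAW R2: wait I2 write@7>
4) issue 17, read 18, done 25, write 26  <struct: DivU busy until I3 writes@16>
5) issue 18, read 19, done 21, write 22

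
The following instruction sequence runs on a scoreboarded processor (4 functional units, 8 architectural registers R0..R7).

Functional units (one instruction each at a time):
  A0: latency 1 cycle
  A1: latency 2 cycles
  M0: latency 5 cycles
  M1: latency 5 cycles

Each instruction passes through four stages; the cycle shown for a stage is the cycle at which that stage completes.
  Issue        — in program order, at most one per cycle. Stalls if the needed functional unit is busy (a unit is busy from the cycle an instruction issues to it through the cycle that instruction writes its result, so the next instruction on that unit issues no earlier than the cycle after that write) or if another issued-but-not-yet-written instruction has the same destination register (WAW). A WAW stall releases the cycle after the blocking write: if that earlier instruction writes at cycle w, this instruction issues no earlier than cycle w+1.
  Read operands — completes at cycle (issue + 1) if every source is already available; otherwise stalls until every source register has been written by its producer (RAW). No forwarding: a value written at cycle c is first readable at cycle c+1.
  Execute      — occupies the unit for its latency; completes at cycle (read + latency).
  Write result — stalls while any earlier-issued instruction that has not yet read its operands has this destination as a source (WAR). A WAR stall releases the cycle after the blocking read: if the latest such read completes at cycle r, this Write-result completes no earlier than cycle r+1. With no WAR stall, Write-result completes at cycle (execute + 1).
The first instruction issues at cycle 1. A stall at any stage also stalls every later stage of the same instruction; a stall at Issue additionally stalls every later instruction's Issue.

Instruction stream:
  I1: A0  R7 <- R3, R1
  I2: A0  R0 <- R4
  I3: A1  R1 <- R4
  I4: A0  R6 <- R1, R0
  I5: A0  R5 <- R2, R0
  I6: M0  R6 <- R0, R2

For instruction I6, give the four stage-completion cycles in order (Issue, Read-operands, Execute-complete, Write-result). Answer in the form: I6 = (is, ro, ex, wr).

I1 -> (1, 2, 3, 4)
I2 -> (5, 6, 7, 8)  // struct: A0 busy until I1 writes@4
I3 -> (6, 7, 9, 10)
I4 -> (9, 11, 12, 13)  // struct: A0 busy until I2 writes@8, RAW R1: wait I3 write@10
I5 -> (14, 15, 16, 17)  // struct: A0 busy until I4 writes@13
I6 -> (15, 16, 21, 22)

I6 = (15, 16, 21, 22)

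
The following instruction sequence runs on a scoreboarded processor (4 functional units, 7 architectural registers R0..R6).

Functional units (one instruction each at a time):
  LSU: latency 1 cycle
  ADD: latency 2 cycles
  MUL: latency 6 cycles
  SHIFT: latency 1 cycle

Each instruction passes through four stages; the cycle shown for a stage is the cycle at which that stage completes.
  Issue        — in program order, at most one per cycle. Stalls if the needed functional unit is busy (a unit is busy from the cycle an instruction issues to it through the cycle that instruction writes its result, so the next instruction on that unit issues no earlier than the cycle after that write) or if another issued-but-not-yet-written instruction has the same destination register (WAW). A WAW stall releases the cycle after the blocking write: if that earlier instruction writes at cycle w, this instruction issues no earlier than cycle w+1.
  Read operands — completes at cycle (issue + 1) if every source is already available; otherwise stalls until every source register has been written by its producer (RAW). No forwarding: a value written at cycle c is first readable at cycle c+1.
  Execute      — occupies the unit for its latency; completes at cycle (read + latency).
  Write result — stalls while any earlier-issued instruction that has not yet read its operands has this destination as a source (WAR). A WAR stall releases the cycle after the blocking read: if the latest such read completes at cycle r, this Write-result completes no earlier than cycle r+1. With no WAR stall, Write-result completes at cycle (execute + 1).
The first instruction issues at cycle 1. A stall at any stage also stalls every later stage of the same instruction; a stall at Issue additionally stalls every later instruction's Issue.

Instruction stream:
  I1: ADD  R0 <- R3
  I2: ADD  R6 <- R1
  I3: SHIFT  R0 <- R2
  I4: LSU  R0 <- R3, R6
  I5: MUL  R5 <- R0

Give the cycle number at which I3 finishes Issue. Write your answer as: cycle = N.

cycle = 7

[I1] 1/2/4/5
[I2] 6/7/9/10  (struct: ADD busy until I1 writes@5)
[I3] 7/8/9/10
[I4] 11/12/13/14  (WAW R0: wait I3 write@10)
[I5] 12/15/21/22  (RAW R0: wait I4 write@14)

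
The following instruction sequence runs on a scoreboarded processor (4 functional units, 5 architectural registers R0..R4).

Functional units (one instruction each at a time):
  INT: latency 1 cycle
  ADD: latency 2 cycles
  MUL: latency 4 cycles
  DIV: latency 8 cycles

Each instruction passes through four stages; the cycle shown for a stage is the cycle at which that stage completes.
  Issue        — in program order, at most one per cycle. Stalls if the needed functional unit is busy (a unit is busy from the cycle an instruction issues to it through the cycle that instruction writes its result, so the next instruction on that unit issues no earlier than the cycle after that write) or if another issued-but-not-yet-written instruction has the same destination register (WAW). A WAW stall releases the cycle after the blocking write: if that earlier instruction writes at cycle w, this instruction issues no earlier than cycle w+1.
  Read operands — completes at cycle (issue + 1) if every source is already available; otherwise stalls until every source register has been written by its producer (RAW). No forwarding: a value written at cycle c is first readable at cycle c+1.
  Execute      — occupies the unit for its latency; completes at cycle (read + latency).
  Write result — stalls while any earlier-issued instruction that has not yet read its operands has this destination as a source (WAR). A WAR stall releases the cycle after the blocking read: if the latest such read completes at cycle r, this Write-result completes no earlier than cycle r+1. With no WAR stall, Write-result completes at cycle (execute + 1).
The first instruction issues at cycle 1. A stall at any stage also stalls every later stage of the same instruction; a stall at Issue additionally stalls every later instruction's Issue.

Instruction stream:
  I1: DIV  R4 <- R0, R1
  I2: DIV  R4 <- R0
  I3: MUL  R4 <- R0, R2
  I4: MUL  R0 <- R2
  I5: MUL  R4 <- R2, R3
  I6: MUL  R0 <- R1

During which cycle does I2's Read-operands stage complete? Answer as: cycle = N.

1) issue 1, read 2, done 10, write 11
2) issue 12, read 13, done 21, write 22  <struct: DIV busy until I1 writes@11>
3) issue 23, read 24, done 28, write 29  <WAW R4: wait I2 write@22>
4) issue 30, read 31, done 35, write 36  <struct: MUL busy until I3 writes@29>
5) issue 37, read 38, done 42, write 43  <struct: MUL busy until I4 writes@36>
6) issue 44, read 45, done 49, write 50  <struct: MUL busy until I5 writes@43>

cycle = 13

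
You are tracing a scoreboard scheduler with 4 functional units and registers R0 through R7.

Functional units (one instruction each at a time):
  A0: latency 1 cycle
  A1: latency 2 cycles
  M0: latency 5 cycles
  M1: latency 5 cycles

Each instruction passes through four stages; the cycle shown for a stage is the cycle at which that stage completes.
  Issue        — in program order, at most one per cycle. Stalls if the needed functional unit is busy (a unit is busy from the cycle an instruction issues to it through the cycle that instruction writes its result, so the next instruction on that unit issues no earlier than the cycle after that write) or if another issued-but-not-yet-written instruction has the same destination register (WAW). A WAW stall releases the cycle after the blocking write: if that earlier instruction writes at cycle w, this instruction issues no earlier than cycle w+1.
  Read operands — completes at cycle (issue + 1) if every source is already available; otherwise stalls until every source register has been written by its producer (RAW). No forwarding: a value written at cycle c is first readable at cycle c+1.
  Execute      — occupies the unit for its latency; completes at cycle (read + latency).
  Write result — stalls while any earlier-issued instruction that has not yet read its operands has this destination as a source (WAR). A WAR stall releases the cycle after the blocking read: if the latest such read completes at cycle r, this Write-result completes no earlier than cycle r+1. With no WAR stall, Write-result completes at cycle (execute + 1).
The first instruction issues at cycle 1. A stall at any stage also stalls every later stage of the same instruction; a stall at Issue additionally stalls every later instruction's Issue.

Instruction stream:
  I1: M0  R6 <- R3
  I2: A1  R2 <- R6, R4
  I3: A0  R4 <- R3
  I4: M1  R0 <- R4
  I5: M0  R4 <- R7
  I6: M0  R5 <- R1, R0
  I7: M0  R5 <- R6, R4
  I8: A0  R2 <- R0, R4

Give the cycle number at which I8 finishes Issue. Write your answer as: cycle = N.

t=1  I1 dispatched to M0
t=2  I1 operands ready; I2 dispatched to A1
t=3  I3 dispatched to A0
t=4  I3 operands ready; I4 dispatched to M1
t=5  I3 complete
t=7  I1 complete
t=8  R6←I1
t=9  I2 operands ready
t=10  R4←I3
t=11  I2 complete; I4 operands ready; I5 dispatched to M0
t=12  R2←I2; I5 operands ready
t=16  I4 complete
t=17  R0←I4; I5 complete
t=18  R4←I5
t=19  I6 dispatched to M0
t=20  I6 operands ready
t=25  I6 complete
t=26  R5←I6
t=27  I7 dispatched to M0
t=28  I7 operands ready; I8 dispatched to A0
t=29  I8 operands ready
t=30  I8 complete
t=31  R2←I8
t=33  I7 complete
t=34  R5←I7

cycle = 28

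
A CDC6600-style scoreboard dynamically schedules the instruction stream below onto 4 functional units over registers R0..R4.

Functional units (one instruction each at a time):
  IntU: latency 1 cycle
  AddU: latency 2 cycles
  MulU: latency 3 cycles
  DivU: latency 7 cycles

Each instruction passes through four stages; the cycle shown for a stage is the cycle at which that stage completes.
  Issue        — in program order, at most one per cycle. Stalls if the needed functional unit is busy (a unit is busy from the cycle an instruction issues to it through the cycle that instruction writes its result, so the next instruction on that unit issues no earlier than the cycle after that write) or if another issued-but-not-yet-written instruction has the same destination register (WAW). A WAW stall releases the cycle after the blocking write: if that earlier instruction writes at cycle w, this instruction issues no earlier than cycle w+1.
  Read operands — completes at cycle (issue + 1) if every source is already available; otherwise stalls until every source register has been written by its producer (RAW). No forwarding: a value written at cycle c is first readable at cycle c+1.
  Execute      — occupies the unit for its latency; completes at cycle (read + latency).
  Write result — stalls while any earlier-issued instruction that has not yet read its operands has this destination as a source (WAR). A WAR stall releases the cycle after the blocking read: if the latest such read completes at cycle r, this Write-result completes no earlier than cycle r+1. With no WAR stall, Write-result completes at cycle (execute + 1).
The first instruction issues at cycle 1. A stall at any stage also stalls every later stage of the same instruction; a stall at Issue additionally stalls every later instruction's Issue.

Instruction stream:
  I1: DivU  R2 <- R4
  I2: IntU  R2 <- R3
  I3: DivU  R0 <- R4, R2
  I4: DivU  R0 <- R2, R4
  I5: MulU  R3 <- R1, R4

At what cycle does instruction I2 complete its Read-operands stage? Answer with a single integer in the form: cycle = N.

I1 -> (1, 2, 9, 10)
I2 -> (11, 12, 13, 14)  // WAW R2: wait I1 write@10
I3 -> (12, 15, 22, 23)  // RAW R2: wait I2 write@14
I4 -> (24, 25, 32, 33)  // struct: DivU busy until I3 writes@23
I5 -> (25, 26, 29, 30)

cycle = 12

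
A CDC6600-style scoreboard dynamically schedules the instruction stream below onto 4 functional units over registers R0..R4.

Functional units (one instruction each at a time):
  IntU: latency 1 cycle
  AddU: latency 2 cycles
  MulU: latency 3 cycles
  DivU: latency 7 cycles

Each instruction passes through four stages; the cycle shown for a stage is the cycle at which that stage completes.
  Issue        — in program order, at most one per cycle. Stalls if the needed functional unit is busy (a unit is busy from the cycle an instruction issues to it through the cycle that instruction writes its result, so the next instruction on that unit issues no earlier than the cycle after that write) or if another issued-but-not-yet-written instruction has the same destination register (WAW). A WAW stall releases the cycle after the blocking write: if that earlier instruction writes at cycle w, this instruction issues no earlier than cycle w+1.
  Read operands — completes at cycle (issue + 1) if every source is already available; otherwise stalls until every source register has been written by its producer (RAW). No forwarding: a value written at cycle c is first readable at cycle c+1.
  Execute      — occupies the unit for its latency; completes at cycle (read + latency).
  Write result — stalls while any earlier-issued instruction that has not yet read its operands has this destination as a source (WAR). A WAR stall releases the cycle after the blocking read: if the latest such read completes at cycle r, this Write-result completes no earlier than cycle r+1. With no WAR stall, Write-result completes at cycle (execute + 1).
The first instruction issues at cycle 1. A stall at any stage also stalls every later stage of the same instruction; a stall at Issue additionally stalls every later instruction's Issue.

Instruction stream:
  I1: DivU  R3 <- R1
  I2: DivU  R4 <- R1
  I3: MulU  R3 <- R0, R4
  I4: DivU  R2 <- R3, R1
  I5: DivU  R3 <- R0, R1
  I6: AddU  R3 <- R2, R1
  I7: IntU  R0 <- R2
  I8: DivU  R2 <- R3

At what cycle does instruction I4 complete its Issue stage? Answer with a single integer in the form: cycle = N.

t=1  issue I1 (DivU)
t=2  I1 read-ops
t=9  I1 finished on DivU
t=10  I1→R3
t=11  issue I2 (DivU)
t=12  I2 read-ops | issue I3 (MulU)
t=19  I2 finished on DivU
t=20  I2→R4
t=21  I3 read-ops | issue I4 (DivU)
t=24  I3 finished on MulU
t=25  I3→R3
t=26  I4 read-ops
t=33  I4 finished on DivU
t=34  I4→R2
t=35  issue I5 (DivU)
t=36  I5 read-ops
t=43  I5 finished on DivU
t=44  I5→R3
t=45  issue I6 (AddU)
t=46  I6 read-ops | issue I7 (IntU)
t=47  I7 read-ops | issue I8 (DivU)
t=48  I6 finished on AddU | I7 finished on IntU
t=49  I6→R3 | I7→R0
t=50  I8 read-ops
t=57  I8 finished on DivU
t=58  I8→R2

cycle = 21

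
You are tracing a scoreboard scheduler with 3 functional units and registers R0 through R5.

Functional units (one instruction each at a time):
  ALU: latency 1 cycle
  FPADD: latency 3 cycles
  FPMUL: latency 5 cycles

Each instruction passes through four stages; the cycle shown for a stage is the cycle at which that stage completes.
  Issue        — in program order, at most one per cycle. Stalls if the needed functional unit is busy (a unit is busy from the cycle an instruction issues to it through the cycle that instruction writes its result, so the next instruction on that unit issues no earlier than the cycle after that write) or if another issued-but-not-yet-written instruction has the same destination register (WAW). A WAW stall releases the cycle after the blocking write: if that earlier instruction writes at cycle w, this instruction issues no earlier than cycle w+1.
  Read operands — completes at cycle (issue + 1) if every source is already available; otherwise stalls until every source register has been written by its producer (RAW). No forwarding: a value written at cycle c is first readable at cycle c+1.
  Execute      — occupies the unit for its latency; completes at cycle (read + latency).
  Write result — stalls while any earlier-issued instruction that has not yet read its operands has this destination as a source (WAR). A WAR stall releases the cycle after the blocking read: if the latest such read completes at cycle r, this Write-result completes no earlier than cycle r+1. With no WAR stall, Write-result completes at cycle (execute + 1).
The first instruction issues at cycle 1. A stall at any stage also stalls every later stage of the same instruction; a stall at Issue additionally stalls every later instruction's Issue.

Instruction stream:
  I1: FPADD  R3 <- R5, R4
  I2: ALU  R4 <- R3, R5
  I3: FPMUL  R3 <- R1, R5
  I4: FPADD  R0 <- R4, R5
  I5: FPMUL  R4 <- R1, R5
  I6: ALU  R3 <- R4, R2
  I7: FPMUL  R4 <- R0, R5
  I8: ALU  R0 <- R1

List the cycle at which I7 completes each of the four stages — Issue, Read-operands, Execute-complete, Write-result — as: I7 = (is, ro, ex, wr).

c1: I1 issues→FPADD
c2: I1 reads; I2 issues→ALU
c5: I1 exec-done
c6: I1 writes R3
c7: I2 reads; I3 issues→FPMUL
c8: I2 exec-done; I3 reads; I4 issues→FPADD
c9: I2 writes R4
c10: I4 reads
c13: I3 exec-done; I4 exec-done
c14: I3 writes R3; I4 writes R0
c15: I5 issues→FPMUL
c16: I5 reads; I6 issues→ALU
c21: I5 exec-done
c22: I5 writes R4
c23: I6 reads; I7 issues→FPMUL
c24: I6 exec-done; I7 reads
c25: I6 writes R3
c26: I8 issues→ALU
c27: I8 reads
c28: I8 exec-done
c29: I7 exec-done; I8 writes R0
c30: I7 writes R4

I7 = (23, 24, 29, 30)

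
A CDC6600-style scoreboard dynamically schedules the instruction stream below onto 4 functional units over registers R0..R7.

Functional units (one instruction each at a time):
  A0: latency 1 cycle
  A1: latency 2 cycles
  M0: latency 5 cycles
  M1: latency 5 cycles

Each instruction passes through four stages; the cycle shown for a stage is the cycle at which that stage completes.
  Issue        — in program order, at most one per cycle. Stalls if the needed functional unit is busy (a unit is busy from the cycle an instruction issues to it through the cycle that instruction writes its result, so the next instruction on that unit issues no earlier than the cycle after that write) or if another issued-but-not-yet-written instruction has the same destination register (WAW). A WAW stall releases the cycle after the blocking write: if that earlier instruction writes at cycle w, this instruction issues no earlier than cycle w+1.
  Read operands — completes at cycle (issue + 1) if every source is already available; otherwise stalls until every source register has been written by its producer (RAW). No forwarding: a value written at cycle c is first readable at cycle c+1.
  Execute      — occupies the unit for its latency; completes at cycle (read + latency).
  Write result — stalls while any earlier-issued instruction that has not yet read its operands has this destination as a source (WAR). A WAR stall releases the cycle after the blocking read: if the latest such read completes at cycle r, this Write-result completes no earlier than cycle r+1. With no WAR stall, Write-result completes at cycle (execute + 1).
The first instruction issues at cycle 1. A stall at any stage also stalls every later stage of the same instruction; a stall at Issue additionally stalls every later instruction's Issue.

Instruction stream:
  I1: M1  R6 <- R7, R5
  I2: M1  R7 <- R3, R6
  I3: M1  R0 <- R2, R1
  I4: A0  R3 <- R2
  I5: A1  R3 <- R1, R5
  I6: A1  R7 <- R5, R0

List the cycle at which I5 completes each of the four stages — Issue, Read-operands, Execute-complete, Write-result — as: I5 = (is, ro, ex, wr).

I5 = (22, 23, 25, 26)

cycle 1: I1 issues→M1
cycle 2: I1 reads
cycle 7: I1 exec-done
cycle 8: I1 writes R6
cycle 9: I2 issues→M1
cycle 10: I2 reads
cycle 15: I2 exec-done
cycle 16: I2 writes R7
cycle 17: I3 issues→M1
cycle 18: I3 reads; I4 issues→A0
cycle 19: I4 reads
cycle 20: I4 exec-done
cycle 21: I4 writes R3
cycle 22: I5 issues→A1
cycle 23: I3 exec-done; I5 reads
cycle 24: I3 writes R0
cycle 25: I5 exec-done
cycle 26: I5 writes R3
cycle 27: I6 issues→A1
cycle 28: I6 reads
cycle 30: I6 exec-done
cycle 31: I6 writes R7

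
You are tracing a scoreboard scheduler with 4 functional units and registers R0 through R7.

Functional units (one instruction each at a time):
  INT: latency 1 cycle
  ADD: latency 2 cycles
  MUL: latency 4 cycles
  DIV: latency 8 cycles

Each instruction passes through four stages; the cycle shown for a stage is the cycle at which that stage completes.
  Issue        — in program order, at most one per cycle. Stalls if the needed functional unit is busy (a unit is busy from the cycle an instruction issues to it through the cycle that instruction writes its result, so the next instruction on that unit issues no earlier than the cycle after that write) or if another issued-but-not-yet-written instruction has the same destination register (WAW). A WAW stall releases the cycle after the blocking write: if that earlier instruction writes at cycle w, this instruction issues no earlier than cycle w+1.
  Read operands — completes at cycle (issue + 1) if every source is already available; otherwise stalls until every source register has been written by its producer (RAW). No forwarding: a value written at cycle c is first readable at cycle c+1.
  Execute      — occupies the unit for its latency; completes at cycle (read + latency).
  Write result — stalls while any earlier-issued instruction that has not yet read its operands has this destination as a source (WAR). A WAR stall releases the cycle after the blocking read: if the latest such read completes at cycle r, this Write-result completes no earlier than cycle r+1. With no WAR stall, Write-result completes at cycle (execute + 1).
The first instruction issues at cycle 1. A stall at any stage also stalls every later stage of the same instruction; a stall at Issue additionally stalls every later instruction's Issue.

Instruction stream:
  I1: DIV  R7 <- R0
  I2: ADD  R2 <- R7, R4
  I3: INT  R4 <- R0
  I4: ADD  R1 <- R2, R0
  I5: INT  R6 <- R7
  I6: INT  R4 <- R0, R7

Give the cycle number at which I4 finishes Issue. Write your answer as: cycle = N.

[1] I1 dispatched to DIV
[2] I1 operands ready · I2 dispatched to ADD
[3] I3 dispatched to INT
[4] I3 operands ready
[5] I3 complete
[10] I1 complete
[11] R7←I1
[12] I2 operands ready
[13] R4←I3
[14] I2 complete
[15] R2←I2
[16] I4 dispatched to ADD
[17] I4 operands ready · I5 dispatched to INT
[18] I5 operands ready
[19] I4 complete · I5 complete
[20] R1←I4 · R6←I5
[21] I6 dispatched to INT
[22] I6 operands ready
[23] I6 complete
[24] R4←I6

cycle = 16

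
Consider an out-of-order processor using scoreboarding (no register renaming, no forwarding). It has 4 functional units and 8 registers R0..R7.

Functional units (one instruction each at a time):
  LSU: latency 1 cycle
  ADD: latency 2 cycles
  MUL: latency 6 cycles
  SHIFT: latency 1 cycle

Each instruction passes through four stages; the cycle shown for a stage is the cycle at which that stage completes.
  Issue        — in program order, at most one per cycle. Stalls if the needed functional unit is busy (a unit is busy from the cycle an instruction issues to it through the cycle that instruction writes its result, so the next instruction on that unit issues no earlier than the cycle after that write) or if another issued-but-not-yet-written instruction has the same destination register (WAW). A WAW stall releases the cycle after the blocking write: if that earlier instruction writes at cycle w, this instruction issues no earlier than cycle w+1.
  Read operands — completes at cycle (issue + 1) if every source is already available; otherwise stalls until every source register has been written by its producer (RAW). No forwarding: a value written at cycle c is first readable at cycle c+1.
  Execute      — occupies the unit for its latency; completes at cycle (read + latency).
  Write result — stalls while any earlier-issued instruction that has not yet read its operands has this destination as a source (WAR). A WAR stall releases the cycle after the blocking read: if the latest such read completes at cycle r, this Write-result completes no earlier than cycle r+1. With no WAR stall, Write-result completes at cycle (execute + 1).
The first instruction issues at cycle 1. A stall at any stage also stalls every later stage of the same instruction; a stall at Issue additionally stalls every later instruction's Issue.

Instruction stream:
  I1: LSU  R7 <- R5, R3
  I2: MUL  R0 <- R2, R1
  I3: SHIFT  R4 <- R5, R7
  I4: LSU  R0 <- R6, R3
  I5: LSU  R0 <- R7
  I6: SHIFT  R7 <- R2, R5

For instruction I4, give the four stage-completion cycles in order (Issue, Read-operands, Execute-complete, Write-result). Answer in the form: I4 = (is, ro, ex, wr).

t=1  I1→LSU
t=2  I1 RO, I2→MUL
t=3  I1 EX, I2 RO, I3→SHIFT
t=4  I1 WR R7
t=5  I3 RO
t=6  I3 EX
t=7  I3 WR R4
t=9  I2 EX
t=10  I2 WR R0
t=11  I4→LSU
t=12  I4 RO
t=13  I4 EX
t=14  I4 WR R0
t=15  I5→LSU
t=16  I5 RO, I6→SHIFT
t=17  I5 EX, I6 RO
t=18  I5 WR R0, I6 EX
t=19  I6 WR R7

I4 = (11, 12, 13, 14)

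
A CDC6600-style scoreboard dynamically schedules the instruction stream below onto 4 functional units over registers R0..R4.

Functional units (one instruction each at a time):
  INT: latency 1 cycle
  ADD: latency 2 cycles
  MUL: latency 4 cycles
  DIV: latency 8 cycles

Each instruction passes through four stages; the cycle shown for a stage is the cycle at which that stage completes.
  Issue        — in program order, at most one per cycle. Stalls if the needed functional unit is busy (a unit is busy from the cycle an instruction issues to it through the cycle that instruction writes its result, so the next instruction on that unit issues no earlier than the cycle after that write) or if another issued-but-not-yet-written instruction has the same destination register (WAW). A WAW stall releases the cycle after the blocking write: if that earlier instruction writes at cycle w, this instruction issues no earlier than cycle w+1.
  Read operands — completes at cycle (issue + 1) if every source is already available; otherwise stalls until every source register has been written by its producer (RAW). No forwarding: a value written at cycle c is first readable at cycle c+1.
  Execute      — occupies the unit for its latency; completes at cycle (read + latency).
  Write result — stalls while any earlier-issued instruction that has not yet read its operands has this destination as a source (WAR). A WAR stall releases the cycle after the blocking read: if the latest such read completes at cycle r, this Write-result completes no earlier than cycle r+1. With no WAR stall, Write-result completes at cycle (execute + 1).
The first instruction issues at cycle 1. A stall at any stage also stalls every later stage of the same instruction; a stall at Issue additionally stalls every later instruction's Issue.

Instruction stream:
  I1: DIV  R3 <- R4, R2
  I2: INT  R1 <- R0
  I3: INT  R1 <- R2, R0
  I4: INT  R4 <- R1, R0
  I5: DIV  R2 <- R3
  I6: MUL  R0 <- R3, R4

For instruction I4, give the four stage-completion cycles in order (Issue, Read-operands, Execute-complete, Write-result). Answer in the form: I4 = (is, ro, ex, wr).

c1: I1→DIV
c2: I1 RO, I2→INT
c3: I2 RO
c4: I2 EX
c5: I2 WR R1
c6: I3→INT
c7: I3 RO
c8: I3 EX
c9: I3 WR R1
c10: I1 EX, I4→INT
c11: I1 WR R3, I4 RO
c12: I4 EX, I5→DIV
c13: I4 WR R4, I5 RO, I6→MUL
c14: I6 RO
c18: I6 EX
c19: I6 WR R0
c21: I5 EX
c22: I5 WR R2

I4 = (10, 11, 12, 13)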